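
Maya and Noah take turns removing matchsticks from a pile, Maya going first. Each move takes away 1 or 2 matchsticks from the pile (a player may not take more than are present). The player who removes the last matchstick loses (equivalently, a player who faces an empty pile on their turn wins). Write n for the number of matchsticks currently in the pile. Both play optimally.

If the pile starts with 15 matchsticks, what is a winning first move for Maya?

Use the standard recursion: the mover wins at a terminal position; elsewhere, the mover wins exactly when some move hands the opponent an L position.
n=0: no move; the opponent has just taken the last matchstick and therefore loses → W
n=1: L (sole option 0(W) is W)
n=2: W (go to 1, an L position)
n=3: W (go to 1, an L position)
n=4: L (options 3(W), 2(W) are all W)
n=5: W (go to 4, an L position)
n=6: W (go to 4, an L position)
n=7: L (options 6(W), 5(W) are all W)
n=8: W (go to 7, an L position)
n=9: W (go to 7, an L position)
n=10: L (options 9(W), 8(W) are all W)
n=11: W (go to 10, an L position)
n=12: W (go to 10, an L position)
n=13: L (options 12(W), 11(W) are all W)
n=14: W (go to 13, an L position)
n=15: W (go to 13, an L position)
From 15, the L positions reachable in one move are: 13.

Remove 2, leaving 13.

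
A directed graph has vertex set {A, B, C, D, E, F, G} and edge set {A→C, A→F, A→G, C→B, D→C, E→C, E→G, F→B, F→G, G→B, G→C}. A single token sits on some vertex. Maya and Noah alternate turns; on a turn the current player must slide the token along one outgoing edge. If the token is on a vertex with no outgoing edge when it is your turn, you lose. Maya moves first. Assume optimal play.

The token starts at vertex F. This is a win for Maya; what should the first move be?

Move to B.

Work bottom-up. With no move the player to move loses. Otherwise the position is W if at least one move leads to an L position for the opponent, and L if every move leads to a W.
Every edge goes from a vertex to one that appears earlier in the order B, C, D, G, E, F, A, so processing vertices in that order labels each vertex after all of its successors.
B: no outgoing edge → L
C: reaches L-position B → W
D: only reaches C(W), which is W → L
G: reaches L-position B → W
E: only reaches G(W), C(W), all W → L
F: reaches L-position B → W
A: only reaches F(W), G(W), C(W), all W → L
From F, the L positions reachable in one move are: B.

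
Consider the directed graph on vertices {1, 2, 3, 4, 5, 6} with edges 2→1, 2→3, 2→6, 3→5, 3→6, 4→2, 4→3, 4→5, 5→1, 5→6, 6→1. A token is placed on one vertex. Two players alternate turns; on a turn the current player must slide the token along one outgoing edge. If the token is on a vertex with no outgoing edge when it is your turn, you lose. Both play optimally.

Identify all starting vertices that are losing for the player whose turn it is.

Compute win/loss labels from the base case upward. A position with no move is L. Any other position is W if it can reach an L in one move, else L.
Every edge goes from a vertex to one that appears earlier in the order 1, 6, 5, 3, 2, 4, so processing vertices in that order labels each vertex after all of its successors.
1: no outgoing edge → L
6: reaches L-position 1 → W
5: reaches L-position 1 → W
3: only reaches 5(W), 6(W), all W → L
2: reaches L-position 3 → W
4: reaches L-position 3 → W
The losing starting vertices are exactly the entries labelled L in this table (2 of them).

1, 3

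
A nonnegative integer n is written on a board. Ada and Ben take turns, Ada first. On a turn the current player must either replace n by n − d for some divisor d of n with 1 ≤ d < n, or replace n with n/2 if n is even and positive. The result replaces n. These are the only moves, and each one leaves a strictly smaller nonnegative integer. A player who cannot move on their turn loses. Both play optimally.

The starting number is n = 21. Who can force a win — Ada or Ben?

Ben wins.

Positions with no move are L. A position that does have a move is losing for the player to move precisely when every available move leads to a winning position for the opponent. Fill in the labels:
n=0: no move → L
n=1: no move → L
n=2: W (go to 1, an L position)
n=3: L (sole option 2(W) is W)
n=4: W (go to 3, an L position)
n=5: L (sole option 4(W) is W)
n=6: W (go to 3, an L position)
n=7: L (sole option 6(W) is W)
n=8: W (go to 7, an L position)
n=9: L (options 6(W), 8(W) are all W)
n=10: W (go to 5, an L position)
n=11: L (sole option 10(W) is W)
n=12: W (go to 9, an L position)
n=13: L (sole option 12(W) is W)
n=14: W (go to 7, an L position)
n=15: L (options 10(W), 12(W), 14(W) are all W)
n=16: W (go to 15, an L position)
n=17: L (sole option 16(W) is W)
n=18: W (go to 9, an L position)
n=19: L (sole option 18(W) is W)
n=20: W (go to 15, an L position)
n=21: L (options 14(W), 18(W), 20(W) are all W)
Every move from 21 reaches a W position, so the mover loses.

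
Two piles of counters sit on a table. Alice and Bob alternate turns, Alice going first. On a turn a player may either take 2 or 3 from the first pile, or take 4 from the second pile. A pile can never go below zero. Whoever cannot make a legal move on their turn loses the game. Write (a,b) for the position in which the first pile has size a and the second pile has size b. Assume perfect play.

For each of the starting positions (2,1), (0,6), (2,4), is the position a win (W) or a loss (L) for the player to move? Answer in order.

(2,1): W, (0,6): W, (2,4): L

Classify positions by backward induction: terminal positions (no move available) are L. From any other position, the mover wins iff some move reaches an L.
No move ever increases a pile, so every position that can arise here has a ≤ 2 and b ≤ 6; it is enough to label the cells with 0 ≤ a ≤ 2 and 0 ≤ b ≤ 6.
Every move lowers a or b (never raises either), so fill the grid row by row in increasing a, and left to right within a row: each cell's successors are then already labelled.
      b=0  b=1  b=2  b=3  b=4  b=5  b=6
a=0:    L    L    L    L    W    W    W
a=1:    L    L    L    L    W    W    W
a=2:    W    W    W    W    L    L    L
Cells with no legal move (terminal, hence L): (0,0), (0,1), (0,2), (0,3), (1,0), (1,1), (1,2), (1,3).
The remaining L cells, each justified by listing all of its moves:
(2,4): L (options (0,4)(W), (2,0)(W) are all W)
(2,5): L (options (0,5)(W), (2,1)(W) are all W)
(2,6): L (options (0,6)(W), (2,2)(W) are all W)
Every other cell has at least one move into one of the L cells above, so it is W.
(2,1): the move to (0,1) reaches an L cell, so W
(0,6): the move to (0,2) reaches an L cell, so W
(2,4): one of the L cells justified above, so L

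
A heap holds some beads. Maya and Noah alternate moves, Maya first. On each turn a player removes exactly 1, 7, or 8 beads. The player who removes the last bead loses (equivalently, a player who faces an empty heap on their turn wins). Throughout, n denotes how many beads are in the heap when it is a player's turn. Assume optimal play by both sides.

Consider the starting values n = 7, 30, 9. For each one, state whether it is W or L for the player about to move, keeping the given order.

7: L, 30: W, 9: W

Use the standard recursion: the mover wins at a terminal position; elsewhere, the mover wins exactly when some move hands the opponent an L position.
n=0: no move; the opponent has just taken the last bead and therefore loses → W
n=1: only reaches 0(W), which is W → L
n=2: reaches L-position 1 → W
n=3: only reaches 2(W), which is W → L
n=4: reaches L-position 3 → W
n=5: only reaches 4(W), which is W → L
n=6: reaches L-position 5 → W
n=7: only reaches 6(W), 0(W), all W → L
n=8: reaches L-position 7 → W
n=9: reaches L-position 1 → W
n=10: reaches L-position 3 → W
n=11: reaches L-position 3 → W
n=12: reaches L-position 5 → W
n=13: reaches L-position 5 → W
n=14: reaches L-position 7 → W
n=15: reaches L-position 7 → W
n=16: only reaches 15(W), 9(W), 8(W), all W → L
n=17: reaches L-position 16 → W
n=18: only reaches 17(W), 11(W), 10(W), all W → L
n=19: reaches L-position 18 → W
n=20: only reaches 19(W), 13(W), 12(W), all W → L
n=21: reaches L-position 20 → W
n=22: only reaches 21(W), 15(W), 14(W), all W → L
n=23: reaches L-position 22 → W
n=24: reaches L-position 16 → W
n=25: reaches L-position 18 → W
n=26: reaches L-position 18 → W
n=27: reaches L-position 20 → W
n=28: reaches L-position 20 → W
n=29: reaches L-position 22 → W
n=30: reaches L-position 22 → W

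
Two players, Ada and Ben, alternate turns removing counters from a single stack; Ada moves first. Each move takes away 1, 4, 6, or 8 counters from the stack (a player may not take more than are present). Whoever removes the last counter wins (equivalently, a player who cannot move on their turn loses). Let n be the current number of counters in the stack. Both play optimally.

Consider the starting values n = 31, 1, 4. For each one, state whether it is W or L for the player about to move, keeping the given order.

31: L, 1: W, 4: W

Label each position W (a win for the player to move) or L (a loss). A position with no legal move is L; any other position is W exactly when some move reaches an L, and L when every move reaches a W.
n=0: no move → L
n=1: W (go to 0, an L position)
n=2: L (sole option 1(W) is W)
n=3: W (go to 2, an L position)
n=4: W (go to 0, an L position)
n=5: L (options 4(W), 1(W) are all W)
n=6: W (go to 5, an L position)
n=7: L (options 6(W), 3(W), 1(W) are all W)
n=8: W (go to 7, an L position)
n=9: W (go to 5, an L position)
n=10: W (go to 2, an L position)
n=11: W (go to 7, an L position)
n=12: L (options 11(W), 8(W), 6(W), 4(W) are all W)
n=13: W (go to 12, an L position)
n=14: L (options 13(W), 10(W), 8(W), 6(W) are all W)
n=15: W (go to 14, an L position)
n=16: W (go to 12, an L position)
n=17: L (options 16(W), 13(W), 11(W), 9(W) are all W)
n=18: W (go to 17, an L position)
n=19: L (options 18(W), 15(W), 13(W), 11(W) are all W)
n=20: W (go to 19, an L position)
n=21: W (go to 17, an L position)
n=22: W (go to 14, an L position)
n=23: W (go to 19, an L position)
n=24: L (options 23(W), 20(W), 18(W), 16(W) are all W)
n=25: W (go to 24, an L position)
n=26: L (options 25(W), 22(W), 20(W), 18(W) are all W)
n=27: W (go to 26, an L position)
n=28: W (go to 24, an L position)
n=29: L (options 28(W), 25(W), 23(W), 21(W) are all W)
n=30: W (go to 29, an L position)
n=31: L (options 30(W), 27(W), 25(W), 23(W) are all W)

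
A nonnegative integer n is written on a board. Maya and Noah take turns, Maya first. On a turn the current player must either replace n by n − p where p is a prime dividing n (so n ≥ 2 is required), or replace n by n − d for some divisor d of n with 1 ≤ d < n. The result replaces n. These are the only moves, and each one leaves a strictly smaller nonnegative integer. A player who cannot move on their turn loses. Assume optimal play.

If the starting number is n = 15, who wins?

Maya wins.

Classify positions by backward induction: terminal positions (no move available) are L. From any other position, the mover wins iff some move reaches an L.
n=0: no move → L
n=1: no move → L
n=2: reaches L-position 0 → W
n=3: reaches L-position 0 → W
n=4: only reaches 2(W), 3(W), all W → L
n=5: reaches L-position 0 → W
n=6: reaches L-position 4 → W
n=7: reaches L-position 0 → W
n=8: reaches L-position 4 → W
n=9: only reaches 6(W), 8(W), all W → L
n=10: reaches L-position 9 → W
n=11: reaches L-position 0 → W
n=12: reaches L-position 9 → W
n=13: reaches L-position 0 → W
n=14: only reaches 7(W), 12(W), 13(W), all W → L
n=15: reaches L-position 14 → W
From 15 Maya can move to 14, reaching an L position.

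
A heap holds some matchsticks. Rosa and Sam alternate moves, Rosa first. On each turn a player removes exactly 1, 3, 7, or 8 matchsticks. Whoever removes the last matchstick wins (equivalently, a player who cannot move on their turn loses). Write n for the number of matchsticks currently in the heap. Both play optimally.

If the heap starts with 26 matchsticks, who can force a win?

Work bottom-up. With no move the player to move loses. Otherwise the position is W if at least one move leads to an L position for the opponent, and L if every move leads to a W.
n=0: no move → L
n=1: →0(L), so W
n=2: →1(W) only, which is W, so L
n=3: →2(L), so W
n=4: →3(W), 1(W) — all W, so L
n=5: →4(L), so W
n=6: →5(W), 3(W) — all W, so L
n=7: →6(L), so W
n=8: →0(L), so W
n=9: →6(L), so W
n=10: →2(L), so W
n=11: →4(L), so W
n=12: →4(L), so W
n=13: →6(L), so W
n=14: →6(L), so W
n=15: →14(W), 12(W), 8(W), 7(W) — all W, so L
n=16: →15(L), so W
n=17: →16(W), 14(W), 10(W), 9(W) — all W, so L
n=18: →17(L), so W
n=19: →18(W), 16(W), 12(W), 11(W) — all W, so L
n=20: →19(L), so W
n=21: →20(W), 18(W), 14(W), 13(W) — all W, so L
n=22: →21(L), so W
n=23: →15(L), so W
n=24: →21(L), so W
n=25: →17(L), so W
n=26: →19(L), so W
The starting position 26 is W: Rosa should remove 7, leaving 19, handing over an L position.

Rosa wins.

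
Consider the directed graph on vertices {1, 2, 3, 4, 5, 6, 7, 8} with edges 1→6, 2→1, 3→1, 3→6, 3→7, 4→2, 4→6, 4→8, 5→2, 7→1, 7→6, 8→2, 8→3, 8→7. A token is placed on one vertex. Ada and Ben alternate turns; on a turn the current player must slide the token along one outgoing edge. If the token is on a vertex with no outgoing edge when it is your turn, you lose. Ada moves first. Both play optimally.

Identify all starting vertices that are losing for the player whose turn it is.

Positions with no move are L. A position that does have a move is losing for the player to move precisely when every available move leads to a winning position for the opponent. Fill in the labels:
Every edge goes from a vertex to one that appears earlier in the order 6, 1, 7, 3, 2, 8, 5, 4, so processing vertices in that order labels each vertex after all of its successors.
6: no outgoing edge → L
1: reaches L-position 6 → W
7: reaches L-position 6 → W
3: reaches L-position 6 → W
2: only reaches 1(W), which is W → L
8: reaches L-position 2 → W
5: reaches L-position 2 → W
4: reaches L-position 2 → W
Reading off the rows marked L gives the requested list; there are 2 such vertices.

2, 6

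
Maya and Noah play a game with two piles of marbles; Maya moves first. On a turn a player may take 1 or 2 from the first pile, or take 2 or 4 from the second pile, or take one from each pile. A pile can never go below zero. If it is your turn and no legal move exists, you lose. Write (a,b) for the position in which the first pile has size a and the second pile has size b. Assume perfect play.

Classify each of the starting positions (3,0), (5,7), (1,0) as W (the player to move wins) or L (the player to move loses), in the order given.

(3,0): L, (5,7): W, (1,0): W

Classify positions by backward induction: terminal positions (no move available) are L. From any other position, the mover wins iff some move reaches an L.
No move ever increases a pile, so every position that can arise here has a ≤ 5 and b ≤ 7; it is enough to label the cells with 0 ≤ a ≤ 5 and 0 ≤ b ≤ 7.
Every move lowers a or b (never raises either), so fill the grid row by row in increasing a, and left to right within a row: each cell's successors are then already labelled.
      b=0  b=1  b=2  b=3  b=4  b=5  b=6  b=7
a=0:    L    L    W    W    W    W    L    L
a=1:    W    W    W    L    L    W    W    W
a=2:    W    W    L    W    W    W    W    W
a=3:    L    L    W    W    W    W    L    L
a=4:    W    W    W    L    L    W    W    W
a=5:    W    W    L    W    W    W    W    W
Cells with no legal move (terminal, hence L): (0,0), (0,1).
The remaining L cells, each justified by listing all of its moves:
(0,6): →(0,4)(W), (0,2)(W) — all W, so L
(0,7): →(0,5)(W), (0,3)(W) — all W, so L
(1,3): →(0,3)(W), (1,1)(W), (0,2)(W) — all W, so L
(1,4): →(0,4)(W), (1,2)(W), (1,0)(W), (0,3)(W) — all W, so L
(2,2): →(1,2)(W), (0,2)(W), (2,0)(W), (1,1)(W) — all W, so L
(3,0): →(2,0)(W), (1,0)(W) — all W, so L
(3,1): →(2,1)(W), (1,1)(W), (2,0)(W) — all W, so L
(3,6): →(2,6)(W), (1,6)(W), (3,4)(W), (3,2)(W), (2,5)(W) — all W, so L
(3,7): →(2,7)(W), (1,7)(W), (3,5)(W), (3,3)(W), (2,6)(W) — all W, so L
(4,3): →(3,3)(W), (2,3)(W), (4,1)(W), (3,2)(W) — all W, so L
(4,4): →(3,4)(W), (2,4)(W), (4,2)(W), (4,0)(W), (3,3)(W) — all W, so L
(5,2): →(4,2)(W), (3,2)(W), (5,0)(W), (4,1)(W) — all W, so L
Every other cell has at least one move into one of the L cells above, so it is W.
(3,0): one of the L cells justified above, so L
(5,7): the move to (3,7) reaches an L cell, so W
(1,0): the move to (0,0) reaches an L cell, so W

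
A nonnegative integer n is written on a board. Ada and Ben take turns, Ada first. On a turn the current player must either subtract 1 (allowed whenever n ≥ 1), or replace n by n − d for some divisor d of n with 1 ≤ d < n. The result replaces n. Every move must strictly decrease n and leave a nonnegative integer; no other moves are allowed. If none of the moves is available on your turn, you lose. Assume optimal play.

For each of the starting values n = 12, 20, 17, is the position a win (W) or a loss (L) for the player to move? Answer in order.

12: W, 20: W, 17: L

Build the W/L table. Terminal = L. A non-terminal position is W if it has a move to some L; otherwise it is L.
n=0: no move → L
n=1: reaches L-position 0 → W
n=2: only reaches 1(W), which is W → L
n=3: reaches L-position 2 → W
n=4: reaches L-position 2 → W
n=5: only reaches 4(W), which is W → L
n=6: reaches L-position 5 → W
n=7: only reaches 6(W), which is W → L
n=8: reaches L-position 7 → W
n=9: only reaches 6(W), 8(W), all W → L
n=10: reaches L-position 5 → W
n=11: only reaches 10(W), which is W → L
n=12: reaches L-position 9 → W
n=13: only reaches 12(W), which is W → L
n=14: reaches L-position 7 → W
n=15: only reaches 10(W), 12(W), 14(W), all W → L
n=16: reaches L-position 15 → W
n=17: only reaches 16(W), which is W → L
n=18: reaches L-position 9 → W
n=19: only reaches 18(W), which is W → L
n=20: reaches L-position 15 → W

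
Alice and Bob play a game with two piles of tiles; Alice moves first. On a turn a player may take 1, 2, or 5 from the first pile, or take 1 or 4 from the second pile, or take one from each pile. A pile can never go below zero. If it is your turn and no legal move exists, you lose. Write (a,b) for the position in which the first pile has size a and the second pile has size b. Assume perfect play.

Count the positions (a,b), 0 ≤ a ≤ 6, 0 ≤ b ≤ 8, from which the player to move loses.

Use the standard recursion: the mover loses at a terminal position; elsewhere, the mover wins exactly when some move hands the opponent an L position.
Every move lowers a or b (never raises either), so fill the grid row by row in increasing a, and left to right within a row: each cell's successors are then already labelled.
      b=0  b=1  b=2  b=3  b=4  b=5  b=6  b=7  b=8
a=0:    L    W    L    W    W    L    W    L    W
a=1:    W    W    W    W    L    W    W    W    W
a=2:    W    L    W    L    W    W    L    W    L
a=3:    L    W    W    W    W    L    W    W    W
a=4:    W    W    L    W    L    W    W    L    W
a=5:    W    L    W    W    W    W    L    W    W
a=6:    L    W    W    L    W    L    W    W    L
Cells with no legal move (terminal, hence L): (0,0).
The remaining L cells, each justified by listing all of its moves:
(0,2): →(0,1)(W) only, which is W, so L
(0,5): →(0,4)(W), (0,1)(W) — all W, so L
(0,7): →(0,6)(W), (0,3)(W) — all W, so L
(1,4): →(0,4)(W), (1,3)(W), (1,0)(W), (0,3)(W) — all W, so L
(2,1): →(1,1)(W), (0,1)(W), (2,0)(W), (1,0)(W) — all W, so L
(2,3): →(1,3)(W), (0,3)(W), (2,2)(W), (1,2)(W) — all W, so L
(2,6): →(1,6)(W), (0,6)(W), (2,5)(W), (2,2)(W), (1,5)(W) — all W, so L
(2,8): →(1,8)(W), (0,8)(W), (2,7)(W), (2,4)(W), (1,7)(W) — all W, so L
(3,0): →(2,0)(W), (1,0)(W) — all W, so L
(3,5): →(2,5)(W), (1,5)(W), (3,4)(W), (3,1)(W), (2,4)(W) — all W, so L
(4,2): →(3,2)(W), (2,2)(W), (4,1)(W), (3,1)(W) — all W, so L
(4,4): →(3,4)(W), (2,4)(W), (4,3)(W), (4,0)(W), (3,3)(W) — all W, so L
(4,7): →(3,7)(W), (2,7)(W), (4,6)(W), (4,3)(W), (3,6)(W) — all W, so L
(5,1): →(4,1)(W), (3,1)(W), (0,1)(W), (5,0)(W), (4,0)(W) — all W, so L
(5,6): →(4,6)(W), (3,6)(W), (0,6)(W), (5,5)(W), (5,2)(W), (4,5)(W) — all W, so L
(6,0): →(5,0)(W), (4,0)(W), (1,0)(W) — all W, so L
(6,3): →(5,3)(W), (4,3)(W), (1,3)(W), (6,2)(W), (5,2)(W) — all W, so L
(6,5): →(5,5)(W), (4,5)(W), (1,5)(W), (6,4)(W), (6,1)(W), (5,4)(W) — all W, so L
(6,8): →(5,8)(W), (4,8)(W), (1,8)(W), (6,7)(W), (6,4)(W), (5,7)(W) — all W, so L
Every other cell has at least one move into one of the L cells above, so it is W.
L cells per row: a=0: 4, a=1: 1, a=2: 4, a=3: 2, a=4: 3, a=5: 2, a=6: 4; total 20.

20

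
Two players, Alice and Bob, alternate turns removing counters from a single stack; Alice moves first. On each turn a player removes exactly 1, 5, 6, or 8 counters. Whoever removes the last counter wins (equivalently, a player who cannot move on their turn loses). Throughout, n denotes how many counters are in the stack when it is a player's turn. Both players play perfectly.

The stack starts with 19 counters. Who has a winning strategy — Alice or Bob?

Label each position W (a win for the player to move) or L (a loss). A position with no legal move is L; any other position is W exactly when some move reaches an L, and L when every move reaches a W.
n=0: no move → L
n=1: can move to 0, which is L ⇒ W
n=2: the only move is to 1(W), a W ⇒ L
n=3: can move to 2, which is L ⇒ W
n=4: the only move is to 3(W), a W ⇒ L
n=5: can move to 4, which is L ⇒ W
n=6: can move to 0, which is L ⇒ W
n=7: can move to 2, which is L ⇒ W
n=8: can move to 2, which is L ⇒ W
n=9: can move to 4, which is L ⇒ W
n=10: can move to 4, which is L ⇒ W
n=11: moves to 10(W), 6(W), 5(W), 3(W); every one is W ⇒ L
n=12: can move to 11, which is L ⇒ W
n=13: moves to 12(W), 8(W), 7(W), 5(W); every one is W ⇒ L
n=14: can move to 13, which is L ⇒ W
n=15: moves to 14(W), 10(W), 9(W), 7(W); every one is W ⇒ L
n=16: can move to 15, which is L ⇒ W
n=17: can move to 11, which is L ⇒ W
n=18: can move to 13, which is L ⇒ W
n=19: can move to 13, which is L ⇒ W
From 19 Alice can remove 6, leaving 13, reaching an L position.

Alice wins.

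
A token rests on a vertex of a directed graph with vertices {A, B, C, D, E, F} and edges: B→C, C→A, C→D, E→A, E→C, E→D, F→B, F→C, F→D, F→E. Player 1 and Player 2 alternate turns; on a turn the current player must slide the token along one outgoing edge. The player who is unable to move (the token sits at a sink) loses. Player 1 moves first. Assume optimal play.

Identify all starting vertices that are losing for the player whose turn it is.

Compute win/loss labels from the base case upward. A position with no move is L. Any other position is W if it can reach an L in one move, else L.
Every edge goes from a vertex to one that appears earlier in the order D, A, C, E, B, F, so processing vertices in that order labels each vertex after all of its successors.
D: no outgoing edge → L
A: no outgoing edge → L
C: can move to A, which is L ⇒ W
E: can move to A, which is L ⇒ W
B: the only move is to C(W), a W ⇒ L
F: can move to B, which is L ⇒ W
Reading off the rows marked L gives the requested list; there are 3 such vertices.

A, B, D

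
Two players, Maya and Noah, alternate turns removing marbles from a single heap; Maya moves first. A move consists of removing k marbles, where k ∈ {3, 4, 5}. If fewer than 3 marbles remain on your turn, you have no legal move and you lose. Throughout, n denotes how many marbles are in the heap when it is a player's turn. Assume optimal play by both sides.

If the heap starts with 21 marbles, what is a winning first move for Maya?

Use the standard recursion: the mover loses at a terminal position; elsewhere, the mover wins exactly when some move hands the opponent an L position.
n=0: no move → L
n=1: no move → L
n=2: no move → L
n=3: can move to 0, which is L ⇒ W
n=4: can move to 1, which is L ⇒ W
n=5: can move to 2, which is L ⇒ W
n=6: can move to 2, which is L ⇒ W
n=7: can move to 2, which is L ⇒ W
n=8: moves to 5(W), 4(W), 3(W); every one is W ⇒ L
n=9: moves to 6(W), 5(W), 4(W); every one is W ⇒ L
n=10: moves to 7(W), 6(W), 5(W); every one is W ⇒ L
n=11: can move to 8, which is L ⇒ W
n=12: can move to 9, which is L ⇒ W
n=13: can move to 10, which is L ⇒ W
n=14: can move to 10, which is L ⇒ W
n=15: can move to 10, which is L ⇒ W
n=16: moves to 13(W), 12(W), 11(W); every one is W ⇒ L
n=17: moves to 14(W), 13(W), 12(W); every one is W ⇒ L
n=18: moves to 15(W), 14(W), 13(W); every one is W ⇒ L
n=19: can move to 16, which is L ⇒ W
n=20: can move to 17, which is L ⇒ W
n=21: can move to 18, which is L ⇒ W
From 21, the L positions reachable in one move are: 18, 17, 16. Any move reaching one of these is winning.

Remove 3, leaving 18.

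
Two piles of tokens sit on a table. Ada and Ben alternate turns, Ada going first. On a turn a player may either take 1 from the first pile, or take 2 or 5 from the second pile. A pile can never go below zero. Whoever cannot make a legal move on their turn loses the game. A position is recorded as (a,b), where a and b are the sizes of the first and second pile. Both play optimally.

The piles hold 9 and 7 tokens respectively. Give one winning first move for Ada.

Move to (8,7).

Label each position W (a win for the player to move) or L (a loss). A position with no legal move is L; any other position is W exactly when some move reaches an L, and L when every move reaches a W.
No move ever increases a pile, so every position that can arise here has a ≤ 9 and b ≤ 7; it is enough to label the cells with 0 ≤ a ≤ 9 and 0 ≤ b ≤ 7.
Every move lowers a or b (never raises either), so fill the grid row by row in increasing a, and left to right within a row: each cell's successors are then already labelled.
      b=0  b=1  b=2  b=3  b=4  b=5  b=6  b=7
a=0:    L    L    W    W    L    W    W    L
a=1:    W    W    L    L    W    W    L    W
a=2:    L    L    W    W    L    W    W    L
a=3:    W    W    L    L    W    W    L    W
a=4:    L    L    W    W    L    W    W    L
a=5:    W    W    L    L    W    W    L    W
a=6:    L    L    W    W    L    W    W    L
a=7:    W    W    L    L    W    W    L    W
a=8:    L    L    W    W    L    W    W    L
a=9:    W    W    L    L    W    W    L    W
Cells with no legal move (terminal, hence L): (0,0), (0,1).
The remaining L cells, each justified by listing all of its moves:
(0,4): L (sole option (0,2)(W) is W)
(0,7): L (options (0,5)(W), (0,2)(W) are all W)
(1,2): L (options (0,2)(W), (1,0)(W) are all W)
(1,3): L (options (0,3)(W), (1,1)(W) are all W)
(1,6): L (options (0,6)(W), (1,4)(W), (1,1)(W) are all W)
(2,0): L (sole option (1,0)(W) is W)
(2,1): L (sole option (1,1)(W) is W)
(2,4): L (options (1,4)(W), (2,2)(W) are all W)
(2,7): L (options (1,7)(W), (2,5)(W), (2,2)(W) are all W)
(3,2): L (options (2,2)(W), (3,0)(W) are all W)
(3,3): L (options (2,3)(W), (3,1)(W) are all W)
(3,6): L (options (2,6)(W), (3,4)(W), (3,1)(W) are all W)
(4,0): L (sole option (3,0)(W) is W)
(4,1): L (sole option (3,1)(W) is W)
(4,4): L (options (3,4)(W), (4,2)(W) are all W)
(4,7): L (options (3,7)(W), (4,5)(W), (4,2)(W) are all W)
(5,2): L (options (4,2)(W), (5,0)(W) are all W)
(5,3): L (options (4,3)(W), (5,1)(W) are all W)
(5,6): L (options (4,6)(W), (5,4)(W), (5,1)(W) are all W)
(6,0): L (sole option (5,0)(W) is W)
(6,1): L (sole option (5,1)(W) is W)
(6,4): L (options (5,4)(W), (6,2)(W) are all W)
(6,7): L (options (5,7)(W), (6,5)(W), (6,2)(W) are all W)
(7,2): L (options (6,2)(W), (7,0)(W) are all W)
(7,3): L (options (6,3)(W), (7,1)(W) are all W)
(7,6): L (options (6,6)(W), (7,4)(W), (7,1)(W) are all W)
(8,0): L (sole option (7,0)(W) is W)
(8,1): L (sole option (7,1)(W) is W)
(8,4): L (options (7,4)(W), (8,2)(W) are all W)
(8,7): L (options (7,7)(W), (8,5)(W), (8,2)(W) are all W)
(9,2): L (options (8,2)(W), (9,0)(W) are all W)
(9,3): L (options (8,3)(W), (9,1)(W) are all W)
(9,6): L (options (8,6)(W), (9,4)(W), (9,1)(W) are all W)
Every other cell has at least one move into one of the L cells above, so it is W.
From (9,7), the L positions reachable in one move are: (8,7), (9,2). Any move reaching one of these is winning.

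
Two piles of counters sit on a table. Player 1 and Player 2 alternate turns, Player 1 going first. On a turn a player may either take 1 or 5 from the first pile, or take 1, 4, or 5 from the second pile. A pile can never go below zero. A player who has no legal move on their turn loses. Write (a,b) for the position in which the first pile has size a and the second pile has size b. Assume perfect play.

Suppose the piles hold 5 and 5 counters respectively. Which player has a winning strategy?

Build the W/L table. Terminal = L. A non-terminal position is W if it has a move to some L; otherwise it is L.
No move ever increases a pile, so every position that can arise here has a ≤ 5 and b ≤ 5; it is enough to label the cells with 0 ≤ a ≤ 5 and 0 ≤ b ≤ 5.
Every move lowers a or b (never raises either), so fill the grid row by row in increasing a, and left to right within a row: each cell's successors are then already labelled.
      b=0  b=1  b=2  b=3  b=4  b=5
a=0:    L    W    L    W    W    W
a=1:    W    L    W    L    W    W
a=2:    L    W    L    W    W    W
a=3:    W    L    W    L    W    W
a=4:    L    W    L    W    W    W
a=5:    W    L    W    L    W    W
Cells with no legal move (terminal, hence L): (0,0).
The remaining L cells, each justified by listing all of its moves:
(0,2): L (sole option (0,1)(W) is W)
(1,1): L (options (0,1)(W), (1,0)(W) are all W)
(1,3): L (options (0,3)(W), (1,2)(W) are all W)
(2,0): L (sole option (1,0)(W) is W)
(2,2): L (options (1,2)(W), (2,1)(W) are all W)
(3,1): L (options (2,1)(W), (3,0)(W) are all W)
(3,3): L (options (2,3)(W), (3,2)(W) are all W)
(4,0): L (sole option (3,0)(W) is W)
(4,2): L (options (3,2)(W), (4,1)(W) are all W)
(5,1): L (options (4,1)(W), (0,1)(W), (5,0)(W) are all W)
(5,3): L (options (4,3)(W), (0,3)(W), (5,2)(W) are all W)
Every other cell has at least one move into one of the L cells above, so it is W.
From (5,5) Player 1 can move to (5,1), reaching an L position.

Player 1 wins.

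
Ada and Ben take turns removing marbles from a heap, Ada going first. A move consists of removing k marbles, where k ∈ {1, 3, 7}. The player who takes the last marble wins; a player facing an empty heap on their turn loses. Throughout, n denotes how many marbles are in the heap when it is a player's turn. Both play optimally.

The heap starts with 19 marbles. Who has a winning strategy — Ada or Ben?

Use the standard recursion: the mover loses at a terminal position; elsewhere, the mover wins exactly when some move hands the opponent an L position.
n=0: no move → L
n=1: W (go to 0, an L position)
n=2: L (sole option 1(W) is W)
n=3: W (go to 2, an L position)
n=4: L (options 3(W), 1(W) are all W)
n=5: W (go to 4, an L position)
n=6: L (options 5(W), 3(W) are all W)
n=7: W (go to 6, an L position)
n=8: L (options 7(W), 5(W), 1(W) are all W)
n=9: W (go to 8, an L position)
n=10: L (options 9(W), 7(W), 3(W) are all W)
n=11: W (go to 10, an L position)
n=12: L (options 11(W), 9(W), 5(W) are all W)
n=13: W (go to 12, an L position)
n=14: L (options 13(W), 11(W), 7(W) are all W)
n=15: W (go to 14, an L position)
n=16: L (options 15(W), 13(W), 9(W) are all W)
n=17: W (go to 16, an L position)
n=18: L (options 17(W), 15(W), 11(W) are all W)
n=19: W (go to 18, an L position)
From 19 Ada can remove 1, leaving 18, reaching an L position.

Ada wins.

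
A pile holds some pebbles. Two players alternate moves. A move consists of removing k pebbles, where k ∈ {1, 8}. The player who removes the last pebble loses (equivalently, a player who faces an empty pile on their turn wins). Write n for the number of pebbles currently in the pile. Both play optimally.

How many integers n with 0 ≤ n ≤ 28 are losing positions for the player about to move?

13

Classify positions by backward induction: terminal positions (no move available) are W. From any other position, the mover wins iff some move reaches an L.
n=0: no move; the opponent has just taken the last pebble and therefore loses → W
n=1: L (sole option 0(W) is W)
n=2: W (go to 1, an L position)
n=3: L (sole option 2(W) is W)
n=4: W (go to 3, an L position)
n=5: L (sole option 4(W) is W)
n=6: W (go to 5, an L position)
n=7: L (sole option 6(W) is W)
n=8: W (go to 7, an L position)
n=9: W (go to 1, an L position)
n=10: L (options 9(W), 2(W) are all W)
n=11: W (go to 10, an L position)
n=12: L (options 11(W), 4(W) are all W)
n=13: W (go to 12, an L position)
n=14: L (options 13(W), 6(W) are all W)
n=15: W (go to 14, an L position)
n=16: L (options 15(W), 8(W) are all W)
n=17: W (go to 16, an L position)
n=18: W (go to 10, an L position)
n=19: L (options 18(W), 11(W) are all W)
n=20: W (go to 19, an L position)
n=21: L (options 20(W), 13(W) are all W)
n=22: W (go to 21, an L position)
n=23: L (options 22(W), 15(W) are all W)
n=24: W (go to 23, an L position)
n=25: L (options 24(W), 17(W) are all W)
n=26: W (go to 25, an L position)
n=27: W (go to 19, an L position)
n=28: L (options 27(W), 20(W) are all W)
L entries with 0 ≤ n ≤ 28: n = 1, 3, 5, 7, 10, 12, 14, 16, 19, 21, 23, 25, 28; that makes 13.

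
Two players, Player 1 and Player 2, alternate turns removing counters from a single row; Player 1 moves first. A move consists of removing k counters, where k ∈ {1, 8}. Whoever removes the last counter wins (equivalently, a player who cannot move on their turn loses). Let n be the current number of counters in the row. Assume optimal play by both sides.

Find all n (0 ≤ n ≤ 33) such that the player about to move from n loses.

0, 2, 4, 6, 9, 11, 13, 15, 18, 20, 22, 24, 27, 29, 31, 33

Label each position W (a win for the player to move) or L (a loss). A position with no legal move is L; any other position is W exactly when some move reaches an L, and L when every move reaches a W.
n=0: no move → L
n=1: W (go to 0, an L position)
n=2: L (sole option 1(W) is W)
n=3: W (go to 2, an L position)
n=4: L (sole option 3(W) is W)
n=5: W (go to 4, an L position)
n=6: L (sole option 5(W) is W)
n=7: W (go to 6, an L position)
n=8: W (go to 0, an L position)
n=9: L (options 8(W), 1(W) are all W)
n=10: W (go to 9, an L position)
n=11: L (options 10(W), 3(W) are all W)
n=12: W (go to 11, an L position)
n=13: L (options 12(W), 5(W) are all W)
n=14: W (go to 13, an L position)
n=15: L (options 14(W), 7(W) are all W)
n=16: W (go to 15, an L position)
n=17: W (go to 9, an L position)
n=18: L (options 17(W), 10(W) are all W)
n=19: W (go to 18, an L position)
n=20: L (options 19(W), 12(W) are all W)
n=21: W (go to 20, an L position)
n=22: L (options 21(W), 14(W) are all W)
n=23: W (go to 22, an L position)
n=24: L (options 23(W), 16(W) are all W)
n=25: W (go to 24, an L position)
n=26: W (go to 18, an L position)
n=27: L (options 26(W), 19(W) are all W)
n=28: W (go to 27, an L position)
n=29: L (options 28(W), 21(W) are all W)
n=30: W (go to 29, an L position)
n=31: L (options 30(W), 23(W) are all W)
n=32: W (go to 31, an L position)
n=33: L (options 32(W), 25(W) are all W)
Reading off the rows marked L gives the requested list; there are 16 such values of n.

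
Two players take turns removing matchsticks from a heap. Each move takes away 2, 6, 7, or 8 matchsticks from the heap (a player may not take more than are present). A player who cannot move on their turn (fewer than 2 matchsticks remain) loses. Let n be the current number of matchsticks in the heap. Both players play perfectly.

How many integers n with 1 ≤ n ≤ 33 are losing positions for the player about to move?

11

Work bottom-up. With no move the player to move loses. Otherwise the position is W if at least one move leads to an L position for the opponent, and L if every move leads to a W.
n=0: no move → L
n=1: no move → L
n=2: W (go to 0, an L position)
n=3: W (go to 1, an L position)
n=4: L (sole option 2(W) is W)
n=5: L (sole option 3(W) is W)
n=6: W (go to 4, an L position)
n=7: W (go to 5, an L position)
n=8: W (go to 1, an L position)
n=9: W (go to 1, an L position)
n=10: W (go to 4, an L position)
n=11: W (go to 5, an L position)
n=12: W (go to 5, an L position)
n=13: W (go to 5, an L position)
n=14: L (options 12(W), 8(W), 7(W), 6(W) are all W)
n=15: L (options 13(W), 9(W), 8(W), 7(W) are all W)
n=16: W (go to 14, an L position)
n=17: W (go to 15, an L position)
n=18: L (options 16(W), 12(W), 11(W), 10(W) are all W)
n=19: L (options 17(W), 13(W), 12(W), 11(W) are all W)
n=20: W (go to 18, an L position)
n=21: W (go to 19, an L position)
n=22: W (go to 15, an L position)
n=23: W (go to 15, an L position)
n=24: W (go to 18, an L position)
n=25: W (go to 19, an L position)
n=26: W (go to 19, an L position)
n=27: W (go to 19, an L position)
n=28: L (options 26(W), 22(W), 21(W), 20(W) are all W)
n=29: L (options 27(W), 23(W), 22(W), 21(W) are all W)
n=30: W (go to 28, an L position)
n=31: W (go to 29, an L position)
n=32: L (options 30(W), 26(W), 25(W), 24(W) are all W)
n=33: L (options 31(W), 27(W), 26(W), 25(W) are all W)
L entries with 1 ≤ n ≤ 33 (n=0 is outside the asked range and is not counted): n = 1, 4, 5, 14, 15, 18, 19, 28, 29, 32, 33; that makes 11.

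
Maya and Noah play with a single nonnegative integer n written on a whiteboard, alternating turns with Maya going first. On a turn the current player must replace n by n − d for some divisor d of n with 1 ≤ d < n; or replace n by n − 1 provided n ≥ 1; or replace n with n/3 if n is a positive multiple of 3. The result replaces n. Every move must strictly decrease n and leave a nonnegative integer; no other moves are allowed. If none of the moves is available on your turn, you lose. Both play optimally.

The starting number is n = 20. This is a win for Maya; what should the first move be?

Move to 16.

Positions with no move are L. A position that does have a move is losing for the player to move precisely when every available move leads to a winning position for the opponent. Fill in the labels:
n=0: no move → L
n=1: →0(L), so W
n=2: →1(W) only, which is W, so L
n=3: →2(L), so W
n=4: →2(L), so W
n=5: →4(W) only, which is W, so L
n=6: →2(L), so W
n=7: →6(W) only, which is W, so L
n=8: →7(L), so W
n=9: →3(W), 6(W), 8(W) — all W, so L
n=10: →5(L), so W
n=11: →10(W) only, which is W, so L
n=12: →9(L), so W
n=13: →12(W) only, which is W, so L
n=14: →7(L), so W
n=15: →5(L), so W
n=16: →8(W), 12(W), 14(W), 15(W) — all W, so L
n=17: →16(L), so W
n=18: →9(L), so W
n=19: →18(W) only, which is W, so L
n=20: →16(L), so W
From 20, the L positions reachable in one move are: 16, 19. Any move reaching one of these is winning.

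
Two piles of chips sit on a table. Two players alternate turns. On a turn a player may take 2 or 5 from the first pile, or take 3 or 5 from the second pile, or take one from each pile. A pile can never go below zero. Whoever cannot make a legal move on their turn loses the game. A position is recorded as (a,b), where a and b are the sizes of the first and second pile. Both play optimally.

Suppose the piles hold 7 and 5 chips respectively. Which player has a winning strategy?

Label each position W (a win for the player to move) or L (a loss). A position with no legal move is L; any other position is W exactly when some move reaches an L, and L when every move reaches a W.
No move ever increases a pile, so every position that can arise here has a ≤ 7 and b ≤ 5; it is enough to label the cells with 0 ≤ a ≤ 7 and 0 ≤ b ≤ 5.
Every move lowers a or b (never raises either), so fill the grid row by row in increasing a, and left to right within a row: each cell's successors are then already labelled.
      b=0  b=1  b=2  b=3  b=4  b=5
a=0:    L    L    L    W    W    W
a=1:    L    W    W    W    L    W
a=2:    W    W    W    L    L    W
a=3:    W    L    L    L    W    W
a=4:    L    L    W    W    W    W
a=5:    W    W    W    W    L    L
a=6:    W    W    L    L    W    W
a=7:    L    L    L    W    W    W
Cells with no legal move (terminal, hence L): (0,0), (0,1), (0,2), (1,0).
The remaining L cells, each justified by listing all of its moves:
(1,4): moves to (1,1)(W), (0,3)(W); every one is W ⇒ L
(2,3): moves to (0,3)(W), (2,0)(W), (1,2)(W); every one is W ⇒ L
(2,4): moves to (0,4)(W), (2,1)(W), (1,3)(W); every one is W ⇒ L
(3,1): moves to (1,1)(W), (2,0)(W); every one is W ⇒ L
(3,2): moves to (1,2)(W), (2,1)(W); every one is W ⇒ L
(3,3): moves to (1,3)(W), (3,0)(W), (2,2)(W); every one is W ⇒ L
(4,0): the only move is to (2,0)(W), a W ⇒ L
(4,1): moves to (2,1)(W), (3,0)(W); every one is W ⇒ L
(5,4): moves to (3,4)(W), (0,4)(W), (5,1)(W), (4,3)(W); every one is W ⇒ L
(5,5): moves to (3,5)(W), (0,5)(W), (5,2)(W), (5,0)(W), (4,4)(W); every one is W ⇒ L
(6,2): moves to (4,2)(W), (1,2)(W), (5,1)(W); every one is W ⇒ L
(6,3): moves to (4,3)(W), (1,3)(W), (6,0)(W), (5,2)(W); every one is W ⇒ L
(7,0): moves to (5,0)(W), (2,0)(W); every one is W ⇒ L
(7,1): moves to (5,1)(W), (2,1)(W), (6,0)(W); every one is W ⇒ L
(7,2): moves to (5,2)(W), (2,2)(W), (6,1)(W); every one is W ⇒ L
Every other cell has at least one move into one of the L cells above, so it is W.
From (7,5) the player to move can move to (5,5), reaching an L position.

The first player wins.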